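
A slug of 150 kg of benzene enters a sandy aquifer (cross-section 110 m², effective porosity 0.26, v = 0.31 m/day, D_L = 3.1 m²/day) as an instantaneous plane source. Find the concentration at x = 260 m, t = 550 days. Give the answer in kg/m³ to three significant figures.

0.0111 kg/m³

For an instantaneous plane source, C(x,t) = M/(n_e·A·√(4πDt)) · exp(−(x−vt)²/(4Dt)), with n_e·A the pore (flow) area.
Plume center vt = 0.31 × 550 = 170.5 m, so the well at 260 m is 89.5 m downgradient of the peak.
√(4πDt) = 146.4 m, giving peak height M/(n_e·A·√(4πDt)) = 150/(0.26 × 110 × 146.4) = 0.03582 kg/m³.
(x−vt)²/(4Dt) = (89.5)²/(4 × 3.1 × 550) = 1.175; exp(−1.175) = 0.3088.
C = 0.03582 × 0.3088 = 0.0111 kg/m³.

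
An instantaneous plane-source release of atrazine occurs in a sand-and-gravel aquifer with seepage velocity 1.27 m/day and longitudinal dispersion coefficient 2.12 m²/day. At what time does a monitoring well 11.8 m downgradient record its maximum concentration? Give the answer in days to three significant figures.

8.07 days

For the 1D instantaneous-source solution, setting ∂C/∂t = 0 at fixed x gives v²t² + 2Dt − x² = 0, so t = (√(D² + v²x²) − D)/v².
√(D² + v²x²) = √(2.12² + 1.27² × 11.8²) = 15.14; v² = 1.6129.
t = (15.14 − 2.12)/1.6129 = 8.07 days (vs. the pure-advection estimate x/v = 9.29 d).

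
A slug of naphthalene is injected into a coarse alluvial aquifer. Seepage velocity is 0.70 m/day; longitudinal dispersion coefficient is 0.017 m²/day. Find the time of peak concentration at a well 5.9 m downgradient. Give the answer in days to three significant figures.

For the 1D instantaneous-source solution, setting ∂C/∂t = 0 at fixed x gives v²t² + 2Dt − x² = 0, so t = (√(D² + v²x²) − D)/v².
√(D² + v²x²) = √(0.017² + 0.70² × 5.9²) = 4.130; v² = 0.49.
t = (4.130 − 0.017)/0.49 = 8.39 days (vs. the pure-advection estimate x/v = 8.43 d).

8.39 days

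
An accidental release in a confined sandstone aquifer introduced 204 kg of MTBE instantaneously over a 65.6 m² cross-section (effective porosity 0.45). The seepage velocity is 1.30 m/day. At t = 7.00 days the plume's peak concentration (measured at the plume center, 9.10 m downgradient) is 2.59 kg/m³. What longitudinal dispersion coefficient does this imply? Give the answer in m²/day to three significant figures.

At the plume center C_max = M/(n_e·A·√(4πDt)), so D = M²/(4πt·(n_e·A·C_max)²).
n_e·A·C_max = 0.45 × 65.6 × 2.59 = 76.46 kg/m.
D = 204²/(4π × 7.00 × 76.46²) = 0.0809 m²/day.

0.0809 m²/day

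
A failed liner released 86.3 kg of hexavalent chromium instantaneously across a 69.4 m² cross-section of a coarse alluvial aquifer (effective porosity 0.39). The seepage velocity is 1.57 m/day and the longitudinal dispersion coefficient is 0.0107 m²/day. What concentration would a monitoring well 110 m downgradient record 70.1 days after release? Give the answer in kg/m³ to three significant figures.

For an instantaneous plane source, C(x,t) = M/(n_e·A·√(4πDt)) · exp(−(x−vt)²/(4Dt)), with n_e·A the pore (flow) area.
Plume center vt = 1.57 × 70.1 = 110.057 m, so the well at 110 m is 0.057 m upgradient of the peak.
√(4πDt) = 3.070 m, giving peak height M/(n_e·A·√(4πDt)) = 86.3/(0.39 × 69.4 × 3.070) = 1.039 kg/m³.
(x−vt)²/(4Dt) = (-0.057)²/(4 × 0.0107 × 70.1) = 0.001083; exp(−0.001083) = 0.9989.
C = 1.039 × 0.9989 = 1.04 kg/m³.

1.04 kg/m³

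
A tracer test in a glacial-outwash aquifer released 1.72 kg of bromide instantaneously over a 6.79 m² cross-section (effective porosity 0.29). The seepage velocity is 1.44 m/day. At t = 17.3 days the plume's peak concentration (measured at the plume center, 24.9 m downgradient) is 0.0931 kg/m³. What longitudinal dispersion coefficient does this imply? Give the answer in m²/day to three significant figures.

At the plume center C_max = M/(n_e·A·√(4πDt)), so D = M²/(4πt·(n_e·A·C_max)²).
n_e·A·C_max = 0.29 × 6.79 × 0.0931 = 0.1833 kg/m.
D = 1.72²/(4π × 17.3 × 0.1833²) = 0.405 m²/day.

0.405 m²/day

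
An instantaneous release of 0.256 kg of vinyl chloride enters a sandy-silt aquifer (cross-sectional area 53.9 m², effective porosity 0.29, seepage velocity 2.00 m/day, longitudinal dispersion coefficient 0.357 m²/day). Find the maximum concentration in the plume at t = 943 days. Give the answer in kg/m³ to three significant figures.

The peak of an instantaneous 1D plume sits at x = vt; there the Gaussian factor is 1 and C_max = M/(n_e·A·√(4πDt)), where n_e·A is the pore area the mass is dissolved in.
√(4πDt) = √(4π × 0.357 × 943) = 65.04 m, so C_max = 0.256/(0.29 × 53.9 × 65.04) = 0.000252 kg/m³.

0.000252 kg/m³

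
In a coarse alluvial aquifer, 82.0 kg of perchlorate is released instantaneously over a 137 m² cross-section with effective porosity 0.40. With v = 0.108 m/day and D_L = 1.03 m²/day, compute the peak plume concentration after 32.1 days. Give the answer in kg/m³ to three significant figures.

0.0734 kg/m³

The peak of an instantaneous 1D plume sits at x = vt; there the Gaussian factor is 1 and C_max = M/(n_e·A·√(4πDt)), where n_e·A is the pore area the mass is dissolved in.
√(4πDt) = √(4π × 1.03 × 32.1) = 20.38 m, so C_max = 82.0/(0.40 × 137 × 20.38) = 0.0734 kg/m³.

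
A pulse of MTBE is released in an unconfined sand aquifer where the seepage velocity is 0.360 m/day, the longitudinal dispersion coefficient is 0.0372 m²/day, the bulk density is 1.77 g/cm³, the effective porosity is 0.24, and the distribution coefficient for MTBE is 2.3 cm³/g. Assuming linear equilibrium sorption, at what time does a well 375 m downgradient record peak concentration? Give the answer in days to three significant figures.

Retardation factor R = 1 + ρ_b·K_d/n = 1 + 1.77 × 2.3/0.24 = 17.96.
Sorption retards both mechanisms: v_R = v/R = 0.02004 m/day, D_R = D/R = 0.002071 m²/day.
Peak time from v_R²t² + 2D_R t − x² = 0: t = (√(D_R² + v_R²x²) − D_R)/v_R².
√(D_R² + v_R²x²) = √(0.002071² + 0.02004² × 375²) = 7.515; v_R² = 0.0004016.
t = (7.515 − 0.002071)/0.0004016 = 18700 days.

18700 days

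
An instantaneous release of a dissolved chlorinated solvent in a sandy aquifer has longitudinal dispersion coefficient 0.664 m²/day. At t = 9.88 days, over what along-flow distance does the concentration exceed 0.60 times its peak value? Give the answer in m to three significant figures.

7.32 m

The plume is Gaussian with σ = √(2Dt) = √(2 × 0.664 × 9.88) = 3.622 m.
C/C_peak = exp(−Δx²/(2σ²)) = 0.60 ⇒ Δx = σ·√(−2 ln 0.60) = 3.622 × 1.011 = 3.662 m.
Width = 2Δx = 7.32 m.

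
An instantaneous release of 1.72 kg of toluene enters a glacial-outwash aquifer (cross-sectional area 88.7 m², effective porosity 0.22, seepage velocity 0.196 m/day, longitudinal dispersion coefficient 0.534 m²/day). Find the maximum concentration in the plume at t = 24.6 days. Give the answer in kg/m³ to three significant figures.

The peak of an instantaneous 1D plume sits at x = vt; there the Gaussian factor is 1 and C_max = M/(n_e·A·√(4πDt)), where n_e·A is the pore area the mass is dissolved in.
√(4πDt) = √(4π × 0.534 × 24.6) = 12.85 m, so C_max = 1.72/(0.22 × 88.7 × 12.85) = 0.00686 kg/m³.

0.00686 kg/m³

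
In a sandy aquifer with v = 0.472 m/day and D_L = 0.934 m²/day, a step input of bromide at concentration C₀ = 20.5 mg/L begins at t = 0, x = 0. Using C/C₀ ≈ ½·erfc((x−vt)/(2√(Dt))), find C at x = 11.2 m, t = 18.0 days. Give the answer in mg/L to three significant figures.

For a continuous step input, C/C₀ ≈ ½·erfc((x−vt)/(2√(Dt))).
vt = 0.472 × 18.0 = 8.496 m and 2√(Dt) = 2√(0.934 × 18.0) = 8.200 m.
Argument (x−vt)/(2√(Dt)) = (11.2 − 8.496)/8.200 = 0.3298; ½·erfc(0.3298) = 0.3205.
C = 20.5 × 0.3205 = 6.57 mg/L.

6.57 mg/L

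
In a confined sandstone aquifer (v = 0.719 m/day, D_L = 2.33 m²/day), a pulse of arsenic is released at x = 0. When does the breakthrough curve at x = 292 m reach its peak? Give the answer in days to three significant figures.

For the 1D instantaneous-source solution, setting ∂C/∂t = 0 at fixed x gives v²t² + 2Dt − x² = 0, so t = (√(D² + v²x²) − D)/v².
√(D² + v²x²) = √(2.33² + 0.719² × 292²) = 210.0; v² = 0.516961.
t = (210.0 − 2.33)/0.516961 = 402 days (vs. the pure-advection estimate x/v = 406 d).

402 days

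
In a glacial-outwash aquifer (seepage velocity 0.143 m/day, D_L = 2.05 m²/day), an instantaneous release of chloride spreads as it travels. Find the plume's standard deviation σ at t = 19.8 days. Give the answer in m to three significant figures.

Dispersive spreading gives a Gaussian with σ² = 2Dt; advection only shifts the center.
σ = √(2 × 2.05 × 19.8) = 9.01 m.

9.01 m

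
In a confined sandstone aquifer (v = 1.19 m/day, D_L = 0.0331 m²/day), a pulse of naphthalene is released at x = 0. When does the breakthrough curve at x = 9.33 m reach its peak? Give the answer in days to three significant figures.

For the 1D instantaneous-source solution, setting ∂C/∂t = 0 at fixed x gives v²t² + 2Dt − x² = 0, so t = (√(D² + v²x²) − D)/v².
√(D² + v²x²) = √(0.0331² + 1.19² × 9.33²) = 11.10; v² = 1.4161.
t = (11.10 − 0.0331)/1.4161 = 7.82 days (vs. the pure-advection estimate x/v = 7.84 d).

7.82 days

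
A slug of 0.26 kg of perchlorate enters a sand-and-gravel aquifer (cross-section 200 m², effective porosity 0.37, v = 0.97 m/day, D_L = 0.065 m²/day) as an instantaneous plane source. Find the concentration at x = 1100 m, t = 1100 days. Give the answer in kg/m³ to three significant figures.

2.60e-06 kg/m³

For an instantaneous plane source, C(x,t) = M/(n_e·A·√(4πDt)) · exp(−(x−vt)²/(4Dt)), with n_e·A the pore (flow) area.
Plume center vt = 0.97 × 1100 = 1067 m, so the well at 1100 m is 33 m downgradient of the peak.
√(4πDt) = 29.97 m, giving peak height M/(n_e·A·√(4πDt)) = 0.26/(0.37 × 200 × 29.97) = 0.0001172 kg/m³.
(x−vt)²/(4Dt) = (33)²/(4 × 0.065 × 1100) = 3.808; exp(−3.808) = 0.02219.
C = 0.0001172 × 0.02219 = 2.60e-06 kg/m³.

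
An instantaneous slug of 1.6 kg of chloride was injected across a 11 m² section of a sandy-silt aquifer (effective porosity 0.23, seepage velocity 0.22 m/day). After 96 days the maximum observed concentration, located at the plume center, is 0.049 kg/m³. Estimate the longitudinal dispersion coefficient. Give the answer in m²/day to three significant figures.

0.138 m²/day

At the plume center C_max = M/(n_e·A·√(4πDt)), so D = M²/(4πt·(n_e·A·C_max)²).
n_e·A·C_max = 0.23 × 11 × 0.049 = 0.1240 kg/m.
D = 1.6²/(4π × 96 × 0.1240²) = 0.138 m²/day.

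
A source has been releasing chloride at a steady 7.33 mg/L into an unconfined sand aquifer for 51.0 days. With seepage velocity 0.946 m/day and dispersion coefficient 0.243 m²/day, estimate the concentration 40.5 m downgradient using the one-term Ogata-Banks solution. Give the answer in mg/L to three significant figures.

For a continuous step input, C/C₀ ≈ ½·erfc((x−vt)/(2√(Dt))).
vt = 0.946 × 51.0 = 48.246 m and 2√(Dt) = 2√(0.243 × 51.0) = 7.041 m.
Argument (x−vt)/(2√(Dt)) = (40.5 − 48.246)/7.041 = -1.100; ½·erfc(-1.100) = 0.9401.
C = 7.33 × 0.9401 = 6.89 mg/L.

6.89 mg/L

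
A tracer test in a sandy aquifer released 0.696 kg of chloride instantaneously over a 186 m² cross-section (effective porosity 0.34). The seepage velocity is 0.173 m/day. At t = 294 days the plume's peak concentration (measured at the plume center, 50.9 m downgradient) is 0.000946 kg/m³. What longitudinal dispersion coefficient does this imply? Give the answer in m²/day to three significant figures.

0.0366 m²/day

At the plume center C_max = M/(n_e·A·√(4πDt)), so D = M²/(4πt·(n_e·A·C_max)²).
n_e·A·C_max = 0.34 × 186 × 0.000946 = 0.05983 kg/m.
D = 0.696²/(4π × 294 × 0.05983²) = 0.0366 m²/day.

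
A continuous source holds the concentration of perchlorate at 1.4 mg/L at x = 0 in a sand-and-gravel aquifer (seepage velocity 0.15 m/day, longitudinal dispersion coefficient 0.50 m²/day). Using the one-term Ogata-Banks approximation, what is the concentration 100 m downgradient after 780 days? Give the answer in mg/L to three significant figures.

1.02 mg/L

For a continuous step input, C/C₀ ≈ ½·erfc((x−vt)/(2√(Dt))).
vt = 0.15 × 780 = 117 m and 2√(Dt) = 2√(0.50 × 780) = 39.50 m.
Argument (x−vt)/(2√(Dt)) = (100 − 117)/39.50 = -0.4304; ½·erfc(-0.4304) = 0.7286.
C = 1.4 × 0.7286 = 1.02 mg/L.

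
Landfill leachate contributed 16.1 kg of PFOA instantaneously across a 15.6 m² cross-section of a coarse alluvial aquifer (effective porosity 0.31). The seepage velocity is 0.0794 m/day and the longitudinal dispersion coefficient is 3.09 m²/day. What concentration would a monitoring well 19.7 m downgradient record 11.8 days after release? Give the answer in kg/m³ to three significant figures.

0.0139 kg/m³

For an instantaneous plane source, C(x,t) = M/(n_e·A·√(4πDt)) · exp(−(x−vt)²/(4Dt)), with n_e·A the pore (flow) area.
Plume center vt = 0.0794 × 11.8 = 0.93692 m, so the well at 19.7 m is 18.76308 m downgradient of the peak.
√(4πDt) = 21.41 m, giving peak height M/(n_e·A·√(4πDt)) = 16.1/(0.31 × 15.6 × 21.41) = 0.1555 kg/m³.
(x−vt)²/(4Dt) = (18.76308)²/(4 × 3.09 × 11.8) = 2.414; exp(−2.414) = 0.08946.
C = 0.1555 × 0.08946 = 0.0139 kg/m³.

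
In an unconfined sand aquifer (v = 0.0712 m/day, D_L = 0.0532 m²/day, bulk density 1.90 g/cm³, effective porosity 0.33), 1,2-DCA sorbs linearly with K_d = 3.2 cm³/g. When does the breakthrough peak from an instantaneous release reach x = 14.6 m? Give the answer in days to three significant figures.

3780 days

Retardation factor R = 1 + ρ_b·K_d/n = 1 + 1.90 × 3.2/0.33 = 19.42.
Sorption retards both mechanisms: v_R = v/R = 0.003666 m/day, D_R = D/R = 0.002739 m²/day.
Peak time from v_R²t² + 2D_R t − x² = 0: t = (√(D_R² + v_R²x²) − D_R)/v_R².
√(D_R² + v_R²x²) = √(0.002739² + 0.003666² × 14.6²) = 0.05359; v_R² = 1.344e-05.
t = (0.05359 − 0.002739)/1.344e-05 = 3780 days.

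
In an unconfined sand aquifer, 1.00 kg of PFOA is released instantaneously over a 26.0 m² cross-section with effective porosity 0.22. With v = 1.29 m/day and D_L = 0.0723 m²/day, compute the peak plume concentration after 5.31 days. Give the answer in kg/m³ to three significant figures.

The peak of an instantaneous 1D plume sits at x = vt; there the Gaussian factor is 1 and C_max = M/(n_e·A·√(4πDt)), where n_e·A is the pore area the mass is dissolved in.
√(4πDt) = √(4π × 0.0723 × 5.31) = 2.196 m, so C_max = 1.00/(0.22 × 26.0 × 2.196) = 0.0796 kg/m³.

0.0796 kg/m³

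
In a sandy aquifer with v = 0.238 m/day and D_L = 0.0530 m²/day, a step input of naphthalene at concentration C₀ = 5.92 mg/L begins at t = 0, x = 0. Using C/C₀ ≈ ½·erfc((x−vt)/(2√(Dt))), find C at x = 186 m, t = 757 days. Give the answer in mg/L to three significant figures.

For a continuous step input, C/C₀ ≈ ½·erfc((x−vt)/(2√(Dt))).
vt = 0.238 × 757 = 180.166 m and 2√(Dt) = 2√(0.0530 × 757) = 12.67 m.
Argument (x−vt)/(2√(Dt)) = (186 − 180.166)/12.67 = 0.4605; ½·erfc(0.4605) = 0.2574.
C = 5.92 × 0.2574 = 1.52 mg/L.

1.52 mg/L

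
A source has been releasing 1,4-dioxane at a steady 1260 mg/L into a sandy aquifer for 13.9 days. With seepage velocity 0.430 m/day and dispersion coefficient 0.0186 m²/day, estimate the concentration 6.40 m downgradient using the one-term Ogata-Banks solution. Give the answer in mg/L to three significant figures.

For a continuous step input, C/C₀ ≈ ½·erfc((x−vt)/(2√(Dt))).
vt = 0.430 × 13.9 = 5.977 m and 2√(Dt) = 2√(0.0186 × 13.9) = 1.017 m.
Argument (x−vt)/(2√(Dt)) = (6.40 − 5.977)/1.017 = 0.4159; ½·erfc(0.4159) = 0.2782.
C = 1260 × 0.2782 = 351 mg/L.

351 mg/L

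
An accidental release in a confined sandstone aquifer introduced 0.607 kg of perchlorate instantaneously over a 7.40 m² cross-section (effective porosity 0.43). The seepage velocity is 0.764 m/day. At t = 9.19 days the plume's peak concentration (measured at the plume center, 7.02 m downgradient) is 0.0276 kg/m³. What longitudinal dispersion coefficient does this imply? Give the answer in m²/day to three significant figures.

At the plume center C_max = M/(n_e·A·√(4πDt)), so D = M²/(4πt·(n_e·A·C_max)²).
n_e·A·C_max = 0.43 × 7.40 × 0.0276 = 0.08782 kg/m.
D = 0.607²/(4π × 9.19 × 0.08782²) = 0.414 m²/day.

0.414 m²/day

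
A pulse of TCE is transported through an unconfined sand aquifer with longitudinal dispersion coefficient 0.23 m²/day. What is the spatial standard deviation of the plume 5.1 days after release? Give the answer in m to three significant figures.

Dispersive spreading gives a Gaussian with σ² = 2Dt; advection only shifts the center.
σ = √(2 × 0.23 × 5.1) = 1.53 m.

1.53 m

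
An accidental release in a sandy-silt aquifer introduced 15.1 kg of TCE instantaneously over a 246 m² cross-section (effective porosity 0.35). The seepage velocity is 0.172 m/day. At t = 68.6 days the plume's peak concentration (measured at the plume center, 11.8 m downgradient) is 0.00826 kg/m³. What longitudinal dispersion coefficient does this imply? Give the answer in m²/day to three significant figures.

At the plume center C_max = M/(n_e·A·√(4πDt)), so D = M²/(4πt·(n_e·A·C_max)²).
n_e·A·C_max = 0.35 × 246 × 0.00826 = 0.7112 kg/m.
D = 15.1²/(4π × 68.6 × 0.7112²) = 0.523 m²/day.

0.523 m²/day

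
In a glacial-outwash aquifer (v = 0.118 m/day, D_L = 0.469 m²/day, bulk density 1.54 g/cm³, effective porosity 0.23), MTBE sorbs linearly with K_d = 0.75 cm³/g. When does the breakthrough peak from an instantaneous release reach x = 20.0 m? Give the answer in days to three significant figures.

838 days

Retardation factor R = 1 + ρ_b·K_d/n = 1 + 1.54 × 0.75/0.23 = 6.022.
Sorption retards both mechanisms: v_R = v/R = 0.01959 m/day, D_R = D/R = 0.07788 m²/day.
Peak time from v_R²t² + 2D_R t − x² = 0: t = (√(D_R² + v_R²x²) − D_R)/v_R².
√(D_R² + v_R²x²) = √(0.07788² + 0.01959² × 20.0²) = 0.3995; v_R² = 0.0003838.
t = (0.3995 − 0.07788)/0.0003838 = 838 days.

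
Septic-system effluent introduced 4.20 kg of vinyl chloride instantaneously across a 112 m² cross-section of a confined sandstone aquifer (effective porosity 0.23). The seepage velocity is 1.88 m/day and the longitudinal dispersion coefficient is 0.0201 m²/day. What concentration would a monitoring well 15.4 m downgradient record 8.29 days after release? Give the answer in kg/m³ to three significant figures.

0.107 kg/m³

For an instantaneous plane source, C(x,t) = M/(n_e·A·√(4πDt)) · exp(−(x−vt)²/(4Dt)), with n_e·A the pore (flow) area.
Plume center vt = 1.88 × 8.29 = 15.5852 m, so the well at 15.4 m is 0.1852 m upgradient of the peak.
√(4πDt) = 1.447 m, giving peak height M/(n_e·A·√(4πDt)) = 4.20/(0.23 × 112 × 1.447) = 0.1127 kg/m³.
(x−vt)²/(4Dt) = (-0.1852)²/(4 × 0.0201 × 8.29) = 0.05146; exp(−0.05146) = 0.9498.
C = 0.1127 × 0.9498 = 0.107 kg/m³.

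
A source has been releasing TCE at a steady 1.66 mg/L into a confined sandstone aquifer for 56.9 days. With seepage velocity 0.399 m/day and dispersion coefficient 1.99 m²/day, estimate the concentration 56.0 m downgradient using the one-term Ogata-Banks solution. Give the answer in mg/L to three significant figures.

0.0223 mg/L

For a continuous step input, C/C₀ ≈ ½·erfc((x−vt)/(2√(Dt))).
vt = 0.399 × 56.9 = 22.7031 m and 2√(Dt) = 2√(1.99 × 56.9) = 21.28 m.
Argument (x−vt)/(2√(Dt)) = (56.0 − 22.7031)/21.28 = 1.565; ½·erfc(1.565) = 0.01344.
C = 1.66 × 0.01344 = 0.0223 mg/L.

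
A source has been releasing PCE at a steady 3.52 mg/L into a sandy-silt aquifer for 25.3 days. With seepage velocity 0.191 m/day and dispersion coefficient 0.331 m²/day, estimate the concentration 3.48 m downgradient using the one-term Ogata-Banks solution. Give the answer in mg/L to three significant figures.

For a continuous step input, C/C₀ ≈ ½·erfc((x−vt)/(2√(Dt))).
vt = 0.191 × 25.3 = 4.8323 m and 2√(Dt) = 2√(0.331 × 25.3) = 5.788 m.
Argument (x−vt)/(2√(Dt)) = (3.48 − 4.8323)/5.788 = -0.2336; ½·erfc(-0.2336) = 0.6294.
C = 3.52 × 0.6294 = 2.22 mg/L.

2.22 mg/L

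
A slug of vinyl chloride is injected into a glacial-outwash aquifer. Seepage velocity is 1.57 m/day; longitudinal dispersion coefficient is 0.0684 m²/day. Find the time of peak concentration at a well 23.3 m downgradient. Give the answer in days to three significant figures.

14.8 days

For the 1D instantaneous-source solution, setting ∂C/∂t = 0 at fixed x gives v²t² + 2Dt − x² = 0, so t = (√(D² + v²x²) − D)/v².
√(D² + v²x²) = √(0.0684² + 1.57² × 23.3²) = 36.58; v² = 2.4649.
t = (36.58 − 0.0684)/2.4649 = 14.8 days (vs. the pure-advection estimate x/v = 14.8 d).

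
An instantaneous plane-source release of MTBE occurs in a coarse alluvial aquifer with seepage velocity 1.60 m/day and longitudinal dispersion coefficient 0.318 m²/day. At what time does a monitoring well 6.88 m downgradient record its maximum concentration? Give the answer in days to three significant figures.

For the 1D instantaneous-source solution, setting ∂C/∂t = 0 at fixed x gives v²t² + 2Dt − x² = 0, so t = (√(D² + v²x²) − D)/v².
√(D² + v²x²) = √(0.318² + 1.60² × 6.88²) = 11.01; v² = 2.56.
t = (11.01 − 0.318)/2.56 = 4.18 days (vs. the pure-advection estimate x/v = 4.30 d).

4.18 days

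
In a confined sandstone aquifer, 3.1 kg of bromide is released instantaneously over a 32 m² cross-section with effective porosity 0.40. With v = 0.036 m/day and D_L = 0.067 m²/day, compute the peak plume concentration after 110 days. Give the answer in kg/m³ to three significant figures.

0.0252 kg/m³

The peak of an instantaneous 1D plume sits at x = vt; there the Gaussian factor is 1 and C_max = M/(n_e·A·√(4πDt)), where n_e·A is the pore area the mass is dissolved in.
√(4πDt) = √(4π × 0.067 × 110) = 9.624 m, so C_max = 3.1/(0.40 × 32 × 9.624) = 0.0252 kg/m³.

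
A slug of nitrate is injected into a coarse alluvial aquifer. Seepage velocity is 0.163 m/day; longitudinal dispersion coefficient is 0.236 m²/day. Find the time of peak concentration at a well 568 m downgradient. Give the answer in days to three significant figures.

3480 days

For the 1D instantaneous-source solution, setting ∂C/∂t = 0 at fixed x gives v²t² + 2Dt − x² = 0, so t = (√(D² + v²x²) − D)/v².
√(D² + v²x²) = √(0.236² + 0.163² × 568²) = 92.58; v² = 0.026569.
t = (92.58 − 0.236)/0.026569 = 3480 days (vs. the pure-advection estimate x/v = 3480 d).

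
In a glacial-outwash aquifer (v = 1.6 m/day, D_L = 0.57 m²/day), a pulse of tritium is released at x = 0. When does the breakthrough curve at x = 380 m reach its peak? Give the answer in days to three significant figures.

For the 1D instantaneous-source solution, setting ∂C/∂t = 0 at fixed x gives v²t² + 2Dt − x² = 0, so t = (√(D² + v²x²) − D)/v².
√(D² + v²x²) = √(0.57² + 1.6² × 380²) = 608.0; v² = 2.56.
t = (608.0 − 0.57)/2.56 = 237 days (vs. the pure-advection estimate x/v = 238 d).

237 days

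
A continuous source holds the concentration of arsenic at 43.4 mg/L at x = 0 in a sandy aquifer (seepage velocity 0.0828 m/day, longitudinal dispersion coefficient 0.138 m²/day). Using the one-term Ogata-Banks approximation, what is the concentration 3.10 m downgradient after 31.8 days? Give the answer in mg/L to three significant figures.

19.0 mg/L

For a continuous step input, C/C₀ ≈ ½·erfc((x−vt)/(2√(Dt))).
vt = 0.0828 × 31.8 = 2.63304 m and 2√(Dt) = 2√(0.138 × 31.8) = 4.190 m.
Argument (x−vt)/(2√(Dt)) = (3.10 − 2.63304)/4.190 = 0.1114; ½·erfc(0.1114) = 0.4374.
C = 43.4 × 0.4374 = 19.0 mg/L.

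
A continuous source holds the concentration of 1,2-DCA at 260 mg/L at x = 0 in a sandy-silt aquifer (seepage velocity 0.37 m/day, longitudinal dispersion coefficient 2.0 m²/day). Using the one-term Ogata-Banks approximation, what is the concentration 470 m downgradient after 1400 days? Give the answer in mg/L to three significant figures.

For a continuous step input, C/C₀ ≈ ½·erfc((x−vt)/(2√(Dt))).
vt = 0.37 × 1400 = 518 m and 2√(Dt) = 2√(2.0 × 1400) = 105.8 m.
Argument (x−vt)/(2√(Dt)) = (470 − 518)/105.8 = -0.4537; ½·erfc(-0.4537) = 0.7394.
C = 260 × 0.7394 = 192 mg/L.

192 mg/L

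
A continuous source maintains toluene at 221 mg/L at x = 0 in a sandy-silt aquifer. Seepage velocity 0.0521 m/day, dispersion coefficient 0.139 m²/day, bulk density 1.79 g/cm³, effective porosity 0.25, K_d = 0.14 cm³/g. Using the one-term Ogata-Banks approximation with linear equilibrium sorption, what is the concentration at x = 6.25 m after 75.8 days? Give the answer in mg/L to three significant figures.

Retardation factor R = 1 + ρ_b·K_d/n = 1 + 1.79 × 0.14/0.25 = 2.002.
Sorption retards both mechanisms: v_R = v/R = 0.02602 m/day, D_R = D/R = 0.06943 m²/day.
v_R·t = 0.02602 × 75.8 = 1.972316 m; 2√(D_R t) = 4.588 m; argument = (6.25 − 1.972316)/4.588 = 0.9324.
C = C₀ × ½·erfc(0.9324) = 221 × 0.09365 = 20.7 mg/L.

20.7 mg/L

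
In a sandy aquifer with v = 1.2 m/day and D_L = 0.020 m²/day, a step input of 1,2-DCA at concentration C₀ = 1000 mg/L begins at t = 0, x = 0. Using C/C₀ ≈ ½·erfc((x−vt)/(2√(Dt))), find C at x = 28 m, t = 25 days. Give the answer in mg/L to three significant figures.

For a continuous step input, C/C₀ ≈ ½·erfc((x−vt)/(2√(Dt))).
vt = 1.2 × 25 = 30 m and 2√(Dt) = 2√(0.020 × 25) = 1.414 m.
Argument (x−vt)/(2√(Dt)) = (28 − 30)/1.414 = -1.414; ½·erfc(-1.414) = 0.9772.
C = 1000 × 0.9772 = 977 mg/L.

977 mg/L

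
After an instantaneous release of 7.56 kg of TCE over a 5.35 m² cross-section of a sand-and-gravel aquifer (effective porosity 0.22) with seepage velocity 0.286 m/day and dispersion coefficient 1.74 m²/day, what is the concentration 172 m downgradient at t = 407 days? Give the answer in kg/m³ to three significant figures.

For an instantaneous plane source, C(x,t) = M/(n_e·A·√(4πDt)) · exp(−(x−vt)²/(4Dt)), with n_e·A the pore (flow) area.
Plume center vt = 0.286 × 407 = 116.402 m, so the well at 172 m is 55.598 m downgradient of the peak.
√(4πDt) = 94.34 m, giving peak height M/(n_e·A·√(4πDt)) = 7.56/(0.22 × 5.35 × 94.34) = 0.06808 kg/m³.
(x−vt)²/(4Dt) = (55.598)²/(4 × 1.74 × 407) = 1.091; exp(−1.091) = 0.3359.
C = 0.06808 × 0.3359 = 0.0229 kg/m³.

0.0229 kg/m³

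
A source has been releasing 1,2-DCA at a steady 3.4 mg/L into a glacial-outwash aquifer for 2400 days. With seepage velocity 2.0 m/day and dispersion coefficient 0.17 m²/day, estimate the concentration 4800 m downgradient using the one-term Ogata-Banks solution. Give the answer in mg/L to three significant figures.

For a continuous step input, C/C₀ ≈ ½·erfc((x−vt)/(2√(Dt))).
vt = 2.0 × 2400 = 4800 m and 2√(Dt) = 2√(0.17 × 2400) = 40.40 m.
Argument (x−vt)/(2√(Dt)) = (4800 − 4800)/40.40 = 0; ½·erfc(0) = 0.5000.
C = 3.4 × 0.5000 = 1.70 mg/L.

1.70 mg/L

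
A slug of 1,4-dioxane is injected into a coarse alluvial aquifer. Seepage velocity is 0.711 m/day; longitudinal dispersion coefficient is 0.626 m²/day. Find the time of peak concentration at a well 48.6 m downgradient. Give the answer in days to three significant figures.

67.1 days

For the 1D instantaneous-source solution, setting ∂C/∂t = 0 at fixed x gives v²t² + 2Dt − x² = 0, so t = (√(D² + v²x²) − D)/v².
√(D² + v²x²) = √(0.626² + 0.711² × 48.6²) = 34.56; v² = 0.505521.
t = (34.56 − 0.626)/0.505521 = 67.1 days (vs. the pure-advection estimate x/v = 68.4 d).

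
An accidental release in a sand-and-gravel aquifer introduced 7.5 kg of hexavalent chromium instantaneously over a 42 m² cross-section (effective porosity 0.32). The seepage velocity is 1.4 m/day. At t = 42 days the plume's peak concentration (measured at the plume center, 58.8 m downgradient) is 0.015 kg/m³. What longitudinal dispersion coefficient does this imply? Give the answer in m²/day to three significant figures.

At the plume center C_max = M/(n_e·A·√(4πDt)), so D = M²/(4πt·(n_e·A·C_max)²).
n_e·A·C_max = 0.32 × 42 × 0.015 = 0.2016 kg/m.
D = 7.5²/(4π × 42 × 0.2016²) = 2.62 m²/day.

2.62 m²/day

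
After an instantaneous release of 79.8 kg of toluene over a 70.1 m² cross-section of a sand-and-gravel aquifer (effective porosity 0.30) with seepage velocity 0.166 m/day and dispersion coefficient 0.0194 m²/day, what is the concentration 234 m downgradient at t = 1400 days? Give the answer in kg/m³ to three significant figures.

0.201 kg/m³

For an instantaneous plane source, C(x,t) = M/(n_e·A·√(4πDt)) · exp(−(x−vt)²/(4Dt)), with n_e·A the pore (flow) area.
Plume center vt = 0.166 × 1400 = 232.4 m, so the well at 234 m is 1.6 m downgradient of the peak.
√(4πDt) = 18.47 m, giving peak height M/(n_e·A·√(4πDt)) = 79.8/(0.30 × 70.1 × 18.47) = 0.2054 kg/m³.
(x−vt)²/(4Dt) = (1.6)²/(4 × 0.0194 × 1400) = 0.02356; exp(−0.02356) = 0.9767.
C = 0.2054 × 0.9767 = 0.201 kg/m³.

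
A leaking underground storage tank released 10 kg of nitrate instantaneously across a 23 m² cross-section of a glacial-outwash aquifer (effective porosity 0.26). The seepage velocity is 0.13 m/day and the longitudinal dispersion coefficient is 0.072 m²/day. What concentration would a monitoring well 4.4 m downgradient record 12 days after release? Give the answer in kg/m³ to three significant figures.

0.0492 kg/m³

For an instantaneous plane source, C(x,t) = M/(n_e·A·√(4πDt)) · exp(−(x−vt)²/(4Dt)), with n_e·A the pore (flow) area.
Plume center vt = 0.13 × 12 = 1.56 m, so the well at 4.4 m is 2.84 m downgradient of the peak.
√(4πDt) = 3.295 m, giving peak height M/(n_e·A·√(4πDt)) = 10/(0.26 × 23 × 3.295) = 0.5075 kg/m³.
(x−vt)²/(4Dt) = (2.84)²/(4 × 0.072 × 12) = 2.334; exp(−2.334) = 0.09691.
C = 0.5075 × 0.09691 = 0.0492 kg/m³.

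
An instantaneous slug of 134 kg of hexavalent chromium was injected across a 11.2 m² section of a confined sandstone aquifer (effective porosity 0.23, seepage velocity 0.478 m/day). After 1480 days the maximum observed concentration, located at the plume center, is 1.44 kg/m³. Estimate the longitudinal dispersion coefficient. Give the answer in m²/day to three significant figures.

0.0702 m²/day

At the plume center C_max = M/(n_e·A·√(4πDt)), so D = M²/(4πt·(n_e·A·C_max)²).
n_e·A·C_max = 0.23 × 11.2 × 1.44 = 3.709 kg/m.
D = 134²/(4π × 1480 × 3.709²) = 0.0702 m²/day.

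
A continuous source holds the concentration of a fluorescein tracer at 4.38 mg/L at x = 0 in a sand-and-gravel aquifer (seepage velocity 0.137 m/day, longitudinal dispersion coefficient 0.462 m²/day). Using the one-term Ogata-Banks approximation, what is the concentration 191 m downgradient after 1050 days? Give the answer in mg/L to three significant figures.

0.285 mg/L

For a continuous step input, C/C₀ ≈ ½·erfc((x−vt)/(2√(Dt))).
vt = 0.137 × 1050 = 143.85 m and 2√(Dt) = 2√(0.462 × 1050) = 44.05 m.
Argument (x−vt)/(2√(Dt)) = (191 − 143.85)/44.05 = 1.070; ½·erfc(1.070) = 0.06511.
C = 4.38 × 0.06511 = 0.285 mg/L.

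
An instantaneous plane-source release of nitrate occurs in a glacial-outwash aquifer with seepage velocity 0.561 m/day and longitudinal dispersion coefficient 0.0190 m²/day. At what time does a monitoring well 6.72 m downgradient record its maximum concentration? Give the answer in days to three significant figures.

For the 1D instantaneous-source solution, setting ∂C/∂t = 0 at fixed x gives v²t² + 2Dt − x² = 0, so t = (√(D² + v²x²) − D)/v².
√(D² + v²x²) = √(0.0190² + 0.561² × 6.72²) = 3.770; v² = 0.314721.
t = (3.770 − 0.0190)/0.314721 = 11.9 days (vs. the pure-advection estimate x/v = 12.0 d).

11.9 days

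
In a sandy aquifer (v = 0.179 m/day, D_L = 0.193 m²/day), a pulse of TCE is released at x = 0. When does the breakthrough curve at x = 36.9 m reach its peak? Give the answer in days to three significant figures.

200 days

For the 1D instantaneous-source solution, setting ∂C/∂t = 0 at fixed x gives v²t² + 2Dt − x² = 0, so t = (√(D² + v²x²) − D)/v².
√(D² + v²x²) = √(0.193² + 0.179² × 36.9²) = 6.608; v² = 0.032041.
t = (6.608 − 0.193)/0.032041 = 200 days (vs. the pure-advection estimate x/v = 206 d).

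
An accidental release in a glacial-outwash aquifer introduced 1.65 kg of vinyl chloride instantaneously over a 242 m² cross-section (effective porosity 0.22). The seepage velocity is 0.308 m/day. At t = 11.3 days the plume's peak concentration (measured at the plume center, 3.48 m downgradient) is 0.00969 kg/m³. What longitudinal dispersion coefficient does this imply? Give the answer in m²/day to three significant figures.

0.0720 m²/day

At the plume center C_max = M/(n_e·A·√(4πDt)), so D = M²/(4πt·(n_e·A·C_max)²).
n_e·A·C_max = 0.22 × 242 × 0.00969 = 0.5159 kg/m.
D = 1.65²/(4π × 11.3 × 0.5159²) = 0.0720 m²/day.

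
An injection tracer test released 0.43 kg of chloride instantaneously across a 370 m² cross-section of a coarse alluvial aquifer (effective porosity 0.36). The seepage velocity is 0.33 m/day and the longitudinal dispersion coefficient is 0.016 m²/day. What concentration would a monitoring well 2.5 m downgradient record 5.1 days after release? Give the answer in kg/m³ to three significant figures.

For an instantaneous plane source, C(x,t) = M/(n_e·A·√(4πDt)) · exp(−(x−vt)²/(4Dt)), with n_e·A the pore (flow) area.
Plume center vt = 0.33 × 5.1 = 1.683 m, so the well at 2.5 m is 0.817 m downgradient of the peak.
√(4πDt) = 1.013 m, giving peak height M/(n_e·A·√(4πDt)) = 0.43/(0.36 × 370 × 1.013) = 0.003187 kg/m³.
(x−vt)²/(4Dt) = (0.817)²/(4 × 0.016 × 5.1) = 2.045; exp(−2.045) = 0.1294.
C = 0.003187 × 0.1294 = 0.000412 kg/m³.

0.000412 kg/m³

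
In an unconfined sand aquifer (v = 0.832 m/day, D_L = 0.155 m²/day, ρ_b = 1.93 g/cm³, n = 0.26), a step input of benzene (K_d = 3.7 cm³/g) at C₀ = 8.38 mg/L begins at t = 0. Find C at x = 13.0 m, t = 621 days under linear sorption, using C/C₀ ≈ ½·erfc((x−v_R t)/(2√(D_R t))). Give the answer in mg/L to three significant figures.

Retardation factor R = 1 + ρ_b·K_d/n = 1 + 1.93 × 3.7/0.26 = 28.47.
Sorption retards both mechanisms: v_R = v/R = 0.02922 m/day, D_R = D/R = 0.005444 m²/day.
v_R·t = 0.02922 × 621 = 18.14562 m; 2√(D_R t) = 3.677 m; argument = (13.0 − 18.14562)/3.677 = -1.399.
C = C₀ × ½·erfc(-1.399) = 8.38 × 0.9761 = 8.18 mg/L.

8.18 mg/L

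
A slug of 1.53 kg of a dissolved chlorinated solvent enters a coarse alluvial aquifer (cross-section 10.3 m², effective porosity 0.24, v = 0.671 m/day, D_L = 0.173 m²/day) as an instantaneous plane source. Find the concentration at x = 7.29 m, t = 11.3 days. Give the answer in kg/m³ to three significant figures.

0.124 kg/m³

For an instantaneous plane source, C(x,t) = M/(n_e·A·√(4πDt)) · exp(−(x−vt)²/(4Dt)), with n_e·A the pore (flow) area.
Plume center vt = 0.671 × 11.3 = 7.5823 m, so the well at 7.29 m is 0.2923 m upgradient of the peak.
√(4πDt) = 4.956 m, giving peak height M/(n_e·A·√(4πDt)) = 1.53/(0.24 × 10.3 × 4.956) = 0.1249 kg/m³.
(x−vt)²/(4Dt) = (-0.2923)²/(4 × 0.173 × 11.3) = 0.01093; exp(−0.01093) = 0.9891.
C = 0.1249 × 0.9891 = 0.124 kg/m³.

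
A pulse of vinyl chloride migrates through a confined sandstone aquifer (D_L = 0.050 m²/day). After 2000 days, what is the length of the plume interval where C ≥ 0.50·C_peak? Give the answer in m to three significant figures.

33.3 m

The plume is Gaussian with σ = √(2Dt) = √(2 × 0.050 × 2000) = 14.14 m.
C/C_peak = exp(−Δx²/(2σ²)) = 0.50 ⇒ Δx = σ·√(−2 ln 0.50) = 14.14 × 1.177 = 16.64 m.
Width = 2Δx = 33.3 m.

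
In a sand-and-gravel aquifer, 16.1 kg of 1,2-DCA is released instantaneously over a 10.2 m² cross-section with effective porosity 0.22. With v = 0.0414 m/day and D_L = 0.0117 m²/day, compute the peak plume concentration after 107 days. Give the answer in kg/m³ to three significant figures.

The peak of an instantaneous 1D plume sits at x = vt; there the Gaussian factor is 1 and C_max = M/(n_e·A·√(4πDt)), where n_e·A is the pore area the mass is dissolved in.
√(4πDt) = √(4π × 0.0117 × 107) = 3.966 m, so C_max = 16.1/(0.22 × 10.2 × 3.966) = 1.81 kg/m³.

1.81 kg/m³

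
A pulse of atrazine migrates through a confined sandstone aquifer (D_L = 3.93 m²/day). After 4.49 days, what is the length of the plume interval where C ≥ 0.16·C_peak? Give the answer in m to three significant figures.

22.7 m

The plume is Gaussian with σ = √(2Dt) = √(2 × 3.93 × 4.49) = 5.941 m.
C/C_peak = exp(−Δx²/(2σ²)) = 0.16 ⇒ Δx = σ·√(−2 ln 0.16) = 5.941 × 1.914 = 11.37 m.
Width = 2Δx = 22.7 m.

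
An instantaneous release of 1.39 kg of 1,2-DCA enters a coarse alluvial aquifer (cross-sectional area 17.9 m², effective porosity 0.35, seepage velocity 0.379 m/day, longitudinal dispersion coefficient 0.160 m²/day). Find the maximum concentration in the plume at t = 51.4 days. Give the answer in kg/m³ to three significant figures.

0.0218 kg/m³

The peak of an instantaneous 1D plume sits at x = vt; there the Gaussian factor is 1 and C_max = M/(n_e·A·√(4πDt)), where n_e·A is the pore area the mass is dissolved in.
√(4πDt) = √(4π × 0.160 × 51.4) = 10.17 m, so C_max = 1.39/(0.35 × 17.9 × 10.17) = 0.0218 kg/m³.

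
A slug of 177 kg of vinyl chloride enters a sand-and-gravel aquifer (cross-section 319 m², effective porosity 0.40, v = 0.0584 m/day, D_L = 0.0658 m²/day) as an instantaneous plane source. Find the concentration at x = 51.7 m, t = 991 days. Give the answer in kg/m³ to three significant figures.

0.0419 kg/m³

For an instantaneous plane source, C(x,t) = M/(n_e·A·√(4πDt)) · exp(−(x−vt)²/(4Dt)), with n_e·A the pore (flow) area.
Plume center vt = 0.0584 × 991 = 57.8744 m, so the well at 51.7 m is 6.1744 m upgradient of the peak.
√(4πDt) = 28.63 m, giving peak height M/(n_e·A·√(4πDt)) = 177/(0.40 × 319 × 28.63) = 0.04845 kg/m³.
(x−vt)²/(4Dt) = (-6.1744)²/(4 × 0.0658 × 991) = 0.1462; exp(−0.1462) = 0.8640.
C = 0.04845 × 0.8640 = 0.0419 kg/m³.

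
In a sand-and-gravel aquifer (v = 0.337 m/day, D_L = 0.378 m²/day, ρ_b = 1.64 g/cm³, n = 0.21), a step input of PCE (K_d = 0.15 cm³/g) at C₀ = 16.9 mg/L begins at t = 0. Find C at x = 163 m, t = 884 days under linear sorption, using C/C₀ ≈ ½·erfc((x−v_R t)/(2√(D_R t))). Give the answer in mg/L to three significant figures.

1.19 mg/L

Retardation factor R = 1 + ρ_b·K_d/n = 1 + 1.64 × 0.15/0.21 = 2.171.
Sorption retards both mechanisms: v_R = v/R = 0.1552 m/day, D_R = D/R = 0.1741 m²/day.
v_R·t = 0.1552 × 884 = 137.1968 m; 2√(D_R t) = 24.81 m; argument = (163 − 137.1968)/24.81 = 1.040.
C = C₀ × ½·erfc(1.040) = 16.9 × 0.07068 = 1.19 mg/L.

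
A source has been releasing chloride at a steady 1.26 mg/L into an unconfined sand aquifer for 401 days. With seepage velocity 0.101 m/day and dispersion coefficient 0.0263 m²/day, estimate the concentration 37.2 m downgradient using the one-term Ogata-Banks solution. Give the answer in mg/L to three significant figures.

For a continuous step input, C/C₀ ≈ ½·erfc((x−vt)/(2√(Dt))).
vt = 0.101 × 401 = 40.501 m and 2√(Dt) = 2√(0.0263 × 401) = 6.495 m.
Argument (x−vt)/(2√(Dt)) = (37.2 − 40.501)/6.495 = -0.5082; ½·erfc(-0.5082) = 0.7638.
C = 1.26 × 0.7638 = 0.962 mg/L.

0.962 mg/L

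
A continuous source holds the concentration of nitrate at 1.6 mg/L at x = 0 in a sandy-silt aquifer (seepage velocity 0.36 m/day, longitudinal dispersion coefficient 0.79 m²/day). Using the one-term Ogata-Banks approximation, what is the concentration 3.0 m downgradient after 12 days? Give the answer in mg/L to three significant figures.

0.991 mg/L

For a continuous step input, C/C₀ ≈ ½·erfc((x−vt)/(2√(Dt))).
vt = 0.36 × 12 = 4.32 m and 2√(Dt) = 2√(0.79 × 12) = 6.158 m.
Argument (x−vt)/(2√(Dt)) = (3.0 − 4.32)/6.158 = -0.2144; ½·erfc(-0.2144) = 0.6191.
C = 1.6 × 0.6191 = 0.991 mg/L.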